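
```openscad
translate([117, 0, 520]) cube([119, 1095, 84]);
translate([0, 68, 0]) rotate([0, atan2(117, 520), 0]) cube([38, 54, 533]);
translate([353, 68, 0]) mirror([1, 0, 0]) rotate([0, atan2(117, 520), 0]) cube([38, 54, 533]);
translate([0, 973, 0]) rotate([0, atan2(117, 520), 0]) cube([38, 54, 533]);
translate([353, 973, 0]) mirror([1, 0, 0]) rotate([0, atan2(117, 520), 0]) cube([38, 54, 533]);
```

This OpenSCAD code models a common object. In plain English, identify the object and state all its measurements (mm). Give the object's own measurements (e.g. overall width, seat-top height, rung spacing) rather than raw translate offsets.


A sawhorse. A 119×1095×84 mm beam (x, y, z) sits on two A-frame leg pairs. Each pair is two raked legs of 38×54 mm section (54 mm along y) splaying symmetrically in x. Each leg rises 520 mm vertically over 117 mm of horizontal reach and is 533 mm long along its own axis. Every leg's outer bottom edge rests on the floor and its outer top edge meets a bottom edge of the beam — the left legs (tilting toward +x) meet the beam's −x bottom edge, the right legs (their mirror images, tilting toward −x) meet its +x bottom edge — so the leg tops tuck under the beam, the beam's underside is 520 mm above the floor, and the feet are 353 mm apart outside-to-outside with the beam centred between them. The two leg pairs are set in 68 mm from either end of the beam.


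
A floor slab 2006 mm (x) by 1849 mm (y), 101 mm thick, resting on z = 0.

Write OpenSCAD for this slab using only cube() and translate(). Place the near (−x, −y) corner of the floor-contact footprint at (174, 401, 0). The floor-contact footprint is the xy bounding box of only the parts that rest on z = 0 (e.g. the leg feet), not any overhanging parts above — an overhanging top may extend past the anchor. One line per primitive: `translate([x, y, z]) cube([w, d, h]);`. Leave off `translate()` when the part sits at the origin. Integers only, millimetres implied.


translate([174, 401, 0]) cube([2006, 1849, 101]);


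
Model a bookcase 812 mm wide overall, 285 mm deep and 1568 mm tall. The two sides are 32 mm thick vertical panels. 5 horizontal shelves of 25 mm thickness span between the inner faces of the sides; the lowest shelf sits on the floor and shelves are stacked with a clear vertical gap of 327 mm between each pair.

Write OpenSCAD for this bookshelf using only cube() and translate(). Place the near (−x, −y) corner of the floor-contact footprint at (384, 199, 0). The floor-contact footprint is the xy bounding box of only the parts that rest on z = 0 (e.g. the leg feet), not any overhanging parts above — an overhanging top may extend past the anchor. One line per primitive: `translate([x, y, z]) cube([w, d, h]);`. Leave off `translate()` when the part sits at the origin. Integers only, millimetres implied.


translate([384, 199, 0]) cube([32, 285, 1568]);
translate([1164, 199, 0]) cube([32, 285, 1568]);
translate([416, 199, 0]) cube([748, 285, 25]);
translate([416, 199, 352]) cube([748, 285, 25]);
translate([416, 199, 704]) cube([748, 285, 25]);
translate([416, 199, 1056]) cube([748, 285, 25]);
translate([416, 199, 1408]) cube([748, 285, 25]);


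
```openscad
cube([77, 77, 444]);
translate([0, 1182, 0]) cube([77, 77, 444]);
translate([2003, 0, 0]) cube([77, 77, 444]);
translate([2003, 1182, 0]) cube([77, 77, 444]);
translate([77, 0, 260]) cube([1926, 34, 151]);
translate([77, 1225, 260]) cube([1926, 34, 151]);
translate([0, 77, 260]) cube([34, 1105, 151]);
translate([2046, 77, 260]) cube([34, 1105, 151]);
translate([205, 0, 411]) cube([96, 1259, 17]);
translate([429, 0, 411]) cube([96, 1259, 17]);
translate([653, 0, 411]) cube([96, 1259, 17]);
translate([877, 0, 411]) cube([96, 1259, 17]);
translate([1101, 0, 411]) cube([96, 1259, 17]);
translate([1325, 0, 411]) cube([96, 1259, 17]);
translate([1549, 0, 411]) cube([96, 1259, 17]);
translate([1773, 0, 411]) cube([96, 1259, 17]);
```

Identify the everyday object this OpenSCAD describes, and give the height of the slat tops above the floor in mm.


A bed frame. The slat-top height is 428 mm.

Four posts, four rails, and a row of slats — a bed frame. Slats sit on the rails at z = 260 + 151 = 411; with slat thickness 17, the top is 428 mm.


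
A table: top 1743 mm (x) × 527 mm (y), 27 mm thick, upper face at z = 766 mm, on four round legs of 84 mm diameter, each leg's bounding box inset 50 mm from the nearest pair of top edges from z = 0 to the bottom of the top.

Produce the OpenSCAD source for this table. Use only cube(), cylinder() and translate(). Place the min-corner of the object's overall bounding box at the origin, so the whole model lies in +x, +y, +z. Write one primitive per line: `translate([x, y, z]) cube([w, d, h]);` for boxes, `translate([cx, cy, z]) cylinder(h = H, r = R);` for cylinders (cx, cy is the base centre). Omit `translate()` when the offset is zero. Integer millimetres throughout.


translate([0, 0, 739]) cube([1743, 527, 27]);
translate([92, 92, 0]) cylinder(h = 739, r = 42);
translate([1651, 92, 0]) cylinder(h = 739, r = 42);
translate([92, 435, 0]) cylinder(h = 739, r = 42);
translate([1651, 435, 0]) cylinder(h = 739, r = 42);


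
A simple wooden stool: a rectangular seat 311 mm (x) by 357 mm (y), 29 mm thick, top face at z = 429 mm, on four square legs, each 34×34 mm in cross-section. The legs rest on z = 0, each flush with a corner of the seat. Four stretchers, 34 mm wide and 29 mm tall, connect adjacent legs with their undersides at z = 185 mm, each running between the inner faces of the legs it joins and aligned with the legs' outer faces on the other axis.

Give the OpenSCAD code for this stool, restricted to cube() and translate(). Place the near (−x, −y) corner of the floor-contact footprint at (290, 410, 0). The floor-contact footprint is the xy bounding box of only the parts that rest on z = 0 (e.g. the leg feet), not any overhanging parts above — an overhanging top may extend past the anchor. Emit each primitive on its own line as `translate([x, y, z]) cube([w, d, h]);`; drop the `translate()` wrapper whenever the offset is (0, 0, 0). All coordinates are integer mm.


translate([290, 410, 400]) cube([311, 357, 29]);
translate([290, 410, 0]) cube([34, 34, 400]);
translate([567, 410, 0]) cube([34, 34, 400]);
translate([290, 733, 0]) cube([34, 34, 400]);
translate([567, 733, 0]) cube([34, 34, 400]);
translate([324, 410, 185]) cube([243, 34, 29]);
translate([324, 733, 185]) cube([243, 34, 29]);
translate([290, 444, 185]) cube([34, 289, 29]);
translate([567, 444, 185]) cube([34, 289, 29]);


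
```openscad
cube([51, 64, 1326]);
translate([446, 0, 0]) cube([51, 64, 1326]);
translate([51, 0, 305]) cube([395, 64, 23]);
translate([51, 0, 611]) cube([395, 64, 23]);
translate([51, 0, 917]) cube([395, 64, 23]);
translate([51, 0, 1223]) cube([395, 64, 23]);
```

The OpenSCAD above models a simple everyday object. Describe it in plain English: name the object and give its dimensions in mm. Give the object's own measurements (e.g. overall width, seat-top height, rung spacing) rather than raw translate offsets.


A straight ladder. Two 51×64 mm vertical rails, 1326 mm tall, stand 497 mm apart (outside-to-outside) with their front faces coplanar on the −y side. 4 rungs, each 64 mm deep and 23 mm tall, span between the inner faces of the rails, front faces flush with the rails. The lowest rung's underside is at z = 305 mm and rungs are spaced 306 mm apart (underside to underside).


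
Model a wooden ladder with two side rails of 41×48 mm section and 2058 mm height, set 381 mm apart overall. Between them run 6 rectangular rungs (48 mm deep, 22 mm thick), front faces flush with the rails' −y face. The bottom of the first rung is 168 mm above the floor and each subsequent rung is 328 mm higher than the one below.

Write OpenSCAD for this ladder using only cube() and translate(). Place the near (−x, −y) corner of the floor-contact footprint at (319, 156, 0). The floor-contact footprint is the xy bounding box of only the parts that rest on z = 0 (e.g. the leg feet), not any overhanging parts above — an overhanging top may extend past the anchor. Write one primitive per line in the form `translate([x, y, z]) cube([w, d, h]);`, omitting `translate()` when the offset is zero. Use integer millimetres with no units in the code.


// rung span = 381 - 2*41 = 299
// rung[k] z = 168 + k*328
translate([319, 156, 0]) cube([41, 48, 2058]);
translate([659, 156, 0]) cube([41, 48, 2058]);
translate([360, 156, 168]) cube([299, 48, 22]);
translate([360, 156, 496]) cube([299, 48, 22]);
translate([360, 156, 824]) cube([299, 48, 22]);
translate([360, 156, 1152]) cube([299, 48, 22]);
translate([360, 156, 1480]) cube([299, 48, 22]);
translate([360, 156, 1808]) cube([299, 48, 22]);


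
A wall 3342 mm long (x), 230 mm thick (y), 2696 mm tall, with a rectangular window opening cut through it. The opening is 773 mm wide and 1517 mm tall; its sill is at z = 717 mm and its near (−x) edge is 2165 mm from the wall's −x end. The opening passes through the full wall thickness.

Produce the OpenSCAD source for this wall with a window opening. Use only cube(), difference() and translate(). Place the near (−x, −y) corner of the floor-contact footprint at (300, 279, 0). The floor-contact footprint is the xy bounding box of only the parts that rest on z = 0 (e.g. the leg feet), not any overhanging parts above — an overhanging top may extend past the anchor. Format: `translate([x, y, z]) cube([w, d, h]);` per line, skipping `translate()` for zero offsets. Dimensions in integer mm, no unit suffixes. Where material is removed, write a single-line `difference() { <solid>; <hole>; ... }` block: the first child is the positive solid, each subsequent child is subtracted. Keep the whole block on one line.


difference() { translate([300, 279, 0]) cube([3342, 230, 2696]); translate([2465, 279, 717]) cube([773, 230, 1517]); }


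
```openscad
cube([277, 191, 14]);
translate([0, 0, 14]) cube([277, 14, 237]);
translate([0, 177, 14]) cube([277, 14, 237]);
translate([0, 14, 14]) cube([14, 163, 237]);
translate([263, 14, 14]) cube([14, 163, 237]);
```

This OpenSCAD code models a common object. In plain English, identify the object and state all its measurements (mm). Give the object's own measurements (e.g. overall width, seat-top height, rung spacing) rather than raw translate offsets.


An open-topped rectangular box: outside dimensions 277×191×251 mm, with a uniform wall and base thickness of 14 mm. The base is a full 277×191 slab on the floor; four walls sit on top of the base. The front and back walls (the −y and +y sides) span the full width; the two side walls fit between them.


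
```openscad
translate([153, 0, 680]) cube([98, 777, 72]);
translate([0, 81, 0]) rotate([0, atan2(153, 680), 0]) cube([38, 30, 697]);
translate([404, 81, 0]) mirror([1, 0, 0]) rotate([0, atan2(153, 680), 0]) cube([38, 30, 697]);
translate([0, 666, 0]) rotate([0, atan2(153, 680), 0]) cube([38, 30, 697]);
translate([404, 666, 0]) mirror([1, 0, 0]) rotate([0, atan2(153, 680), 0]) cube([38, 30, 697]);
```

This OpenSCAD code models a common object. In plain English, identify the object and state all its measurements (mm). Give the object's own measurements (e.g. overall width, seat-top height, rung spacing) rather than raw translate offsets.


A sawhorse. A 98×777×72 mm beam (x, y, z) sits on two A-frame leg pairs. Each pair is two raked legs of 38×30 mm section (30 mm along y) splaying symmetrically in x. Each leg rises 680 mm vertically over 153 mm of horizontal reach and is 697 mm long along its own axis. Every leg's outer bottom edge rests on the floor and its outer top edge meets a bottom edge of the beam — the left legs (tilting toward +x) meet the beam's −x bottom edge, the right legs (their mirror images, tilting toward −x) meet its +x bottom edge — so the leg tops tuck under the beam, the beam's underside is 680 mm above the floor, and the feet are 404 mm apart outside-to-outside with the beam centred between them. The two leg pairs are set in 81 mm from either end of the beam.


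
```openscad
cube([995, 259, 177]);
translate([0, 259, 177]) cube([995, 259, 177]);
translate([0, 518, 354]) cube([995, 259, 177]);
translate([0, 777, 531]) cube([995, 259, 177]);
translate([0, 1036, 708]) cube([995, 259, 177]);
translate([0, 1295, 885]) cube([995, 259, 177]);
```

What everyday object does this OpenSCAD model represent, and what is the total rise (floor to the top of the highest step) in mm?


A staircase. The total rise is 1062 mm.

6 identical blocks, each offset up and back from the previous — a staircase. Each step is 177 mm tall and there are 6 of them, so the total rise is 6 × 177 = 1062 mm.


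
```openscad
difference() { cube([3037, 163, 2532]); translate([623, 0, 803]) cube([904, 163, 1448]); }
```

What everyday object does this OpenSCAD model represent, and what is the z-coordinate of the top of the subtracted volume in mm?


A wall with a window opening. The window head height is 2251 mm.

A wall with a rectangular opening subtracted — a window. Sill at z = 803, opening 1448 mm tall, so the head is at 803 + 1448 = 2251 mm.


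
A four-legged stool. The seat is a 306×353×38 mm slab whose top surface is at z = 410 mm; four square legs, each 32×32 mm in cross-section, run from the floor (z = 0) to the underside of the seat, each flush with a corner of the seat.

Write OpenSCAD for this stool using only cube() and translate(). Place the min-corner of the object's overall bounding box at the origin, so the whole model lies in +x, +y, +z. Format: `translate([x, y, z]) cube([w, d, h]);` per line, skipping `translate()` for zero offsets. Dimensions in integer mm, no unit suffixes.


translate([0, 0, 372]) cube([306, 353, 38]);
cube([32, 32, 372]);
translate([274, 0, 0]) cube([32, 32, 372]);
translate([0, 321, 0]) cube([32, 32, 372]);
translate([274, 321, 0]) cube([32, 32, 372]);


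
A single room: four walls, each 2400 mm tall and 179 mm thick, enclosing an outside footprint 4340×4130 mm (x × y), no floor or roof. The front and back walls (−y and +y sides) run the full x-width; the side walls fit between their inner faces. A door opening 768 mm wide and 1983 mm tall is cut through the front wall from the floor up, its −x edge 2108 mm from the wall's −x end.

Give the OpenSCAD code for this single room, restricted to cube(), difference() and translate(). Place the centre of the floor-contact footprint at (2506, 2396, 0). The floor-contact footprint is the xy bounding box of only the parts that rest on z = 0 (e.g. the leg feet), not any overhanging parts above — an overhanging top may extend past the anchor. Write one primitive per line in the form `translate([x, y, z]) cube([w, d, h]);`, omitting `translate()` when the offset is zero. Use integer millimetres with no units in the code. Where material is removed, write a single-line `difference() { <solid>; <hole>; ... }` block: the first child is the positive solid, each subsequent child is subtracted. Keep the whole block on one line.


difference() { translate([336, 331, 0]) cube([4340, 179, 2400]); translate([2444, 331, 0]) cube([768, 179, 1983]); }
translate([336, 4282, 0]) cube([4340, 179, 2400]);
translate([336, 510, 0]) cube([179, 3772, 2400]);
translate([4497, 510, 0]) cube([179, 3772, 2400]);


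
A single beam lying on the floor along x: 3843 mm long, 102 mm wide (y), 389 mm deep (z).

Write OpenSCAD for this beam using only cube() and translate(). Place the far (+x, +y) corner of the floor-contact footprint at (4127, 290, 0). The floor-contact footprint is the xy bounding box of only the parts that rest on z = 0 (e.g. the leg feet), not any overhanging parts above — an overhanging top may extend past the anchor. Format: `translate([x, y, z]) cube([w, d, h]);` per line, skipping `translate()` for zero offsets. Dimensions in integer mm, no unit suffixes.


translate([284, 188, 0]) cube([3843, 102, 389]);


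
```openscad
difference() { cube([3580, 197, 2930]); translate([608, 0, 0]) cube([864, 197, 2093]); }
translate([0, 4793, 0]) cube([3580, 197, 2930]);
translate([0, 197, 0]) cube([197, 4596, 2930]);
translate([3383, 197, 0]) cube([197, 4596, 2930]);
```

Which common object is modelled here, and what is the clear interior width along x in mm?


A single room. The interior width is 3186 mm.

Four walls enclosing a rectangle with a door in the front wall — a room. Outside width 3580 minus two 197 mm walls gives 3186 mm.


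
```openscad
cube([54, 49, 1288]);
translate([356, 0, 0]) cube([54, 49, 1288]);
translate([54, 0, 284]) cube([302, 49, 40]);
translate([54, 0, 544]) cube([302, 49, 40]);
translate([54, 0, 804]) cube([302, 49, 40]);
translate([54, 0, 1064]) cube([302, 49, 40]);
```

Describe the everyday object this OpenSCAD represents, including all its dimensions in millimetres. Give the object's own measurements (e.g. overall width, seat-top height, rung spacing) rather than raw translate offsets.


A straight ladder. Two 54×49 mm vertical rails, 1288 mm tall, stand 410 mm apart (outside-to-outside) with their front faces coplanar on the −y side. 4 rungs, each 49 mm deep and 40 mm tall, span between the inner faces of the rails, front faces flush with the rails. The lowest rung's underside is at z = 284 mm and rungs are spaced 260 mm apart (underside to underside).


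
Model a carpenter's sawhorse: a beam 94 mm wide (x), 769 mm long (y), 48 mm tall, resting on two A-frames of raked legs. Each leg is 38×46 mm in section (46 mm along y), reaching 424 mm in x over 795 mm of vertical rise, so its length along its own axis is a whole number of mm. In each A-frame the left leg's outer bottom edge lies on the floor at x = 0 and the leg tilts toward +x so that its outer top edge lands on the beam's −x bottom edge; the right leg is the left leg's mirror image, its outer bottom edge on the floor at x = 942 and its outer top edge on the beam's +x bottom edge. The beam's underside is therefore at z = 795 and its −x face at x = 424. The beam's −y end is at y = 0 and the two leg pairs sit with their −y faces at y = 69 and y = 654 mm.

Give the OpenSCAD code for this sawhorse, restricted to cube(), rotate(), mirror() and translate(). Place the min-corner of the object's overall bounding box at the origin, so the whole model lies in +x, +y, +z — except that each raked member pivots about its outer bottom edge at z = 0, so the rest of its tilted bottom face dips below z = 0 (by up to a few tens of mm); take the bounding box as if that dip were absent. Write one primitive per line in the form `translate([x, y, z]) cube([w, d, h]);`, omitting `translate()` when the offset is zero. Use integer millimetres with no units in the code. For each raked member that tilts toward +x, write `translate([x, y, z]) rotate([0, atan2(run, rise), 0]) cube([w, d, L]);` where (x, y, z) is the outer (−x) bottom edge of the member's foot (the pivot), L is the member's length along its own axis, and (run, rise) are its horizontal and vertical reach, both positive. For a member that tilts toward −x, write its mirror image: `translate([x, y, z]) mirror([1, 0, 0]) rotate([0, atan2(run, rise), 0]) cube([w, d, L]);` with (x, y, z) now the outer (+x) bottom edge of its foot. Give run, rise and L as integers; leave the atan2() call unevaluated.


// leg length = √(424² + 795²) = 901
// right-leg outer foot x = 2·424 + 94 = 942
// beam min-corner = (424, 0, 795)
translate([424, 0, 795]) cube([94, 769, 48]);
translate([0, 69, 0]) rotate([0, atan2(424, 795), 0]) cube([38, 46, 901]);
translate([942, 69, 0]) mirror([1, 0, 0]) rotate([0, atan2(424, 795), 0]) cube([38, 46, 901]);
translate([0, 654, 0]) rotate([0, atan2(424, 795), 0]) cube([38, 46, 901]);
translate([942, 654, 0]) mirror([1, 0, 0]) rotate([0, atan2(424, 795), 0]) cube([38, 46, 901]);


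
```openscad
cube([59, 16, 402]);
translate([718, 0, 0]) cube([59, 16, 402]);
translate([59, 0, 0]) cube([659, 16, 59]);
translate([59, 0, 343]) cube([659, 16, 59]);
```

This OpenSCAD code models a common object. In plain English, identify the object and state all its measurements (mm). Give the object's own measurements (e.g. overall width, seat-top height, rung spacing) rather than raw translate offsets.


A rectangular picture frame lying in the x–z plane (depth along y). The opening is 659 mm wide (x) by 284 mm tall (z), surrounded by a border 59 mm wide on all four sides. The frame is 16 mm deep and is made of two full-height vertical stiles with two horizontal rails fitted between them.


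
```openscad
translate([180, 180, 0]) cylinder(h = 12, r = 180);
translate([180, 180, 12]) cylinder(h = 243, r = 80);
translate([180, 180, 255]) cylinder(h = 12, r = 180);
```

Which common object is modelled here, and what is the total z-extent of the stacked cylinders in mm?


A spool. The overall height is 267 mm.

Three coaxial cylinders, large–small–large — a spool. Two 12 mm flanges and a 243 mm core give 12 + 243 + 12 = 267 mm.


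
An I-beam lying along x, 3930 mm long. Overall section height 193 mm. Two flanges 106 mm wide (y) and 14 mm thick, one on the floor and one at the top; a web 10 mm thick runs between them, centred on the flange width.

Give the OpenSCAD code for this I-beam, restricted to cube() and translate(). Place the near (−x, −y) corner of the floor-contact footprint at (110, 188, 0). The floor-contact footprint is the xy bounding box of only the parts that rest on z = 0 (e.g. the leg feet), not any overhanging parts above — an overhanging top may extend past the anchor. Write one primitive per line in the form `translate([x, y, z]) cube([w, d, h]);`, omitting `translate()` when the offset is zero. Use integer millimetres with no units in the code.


translate([110, 188, 0]) cube([3930, 106, 14]);
translate([110, 236, 14]) cube([3930, 10, 165]);
translate([110, 188, 179]) cube([3930, 106, 14]);


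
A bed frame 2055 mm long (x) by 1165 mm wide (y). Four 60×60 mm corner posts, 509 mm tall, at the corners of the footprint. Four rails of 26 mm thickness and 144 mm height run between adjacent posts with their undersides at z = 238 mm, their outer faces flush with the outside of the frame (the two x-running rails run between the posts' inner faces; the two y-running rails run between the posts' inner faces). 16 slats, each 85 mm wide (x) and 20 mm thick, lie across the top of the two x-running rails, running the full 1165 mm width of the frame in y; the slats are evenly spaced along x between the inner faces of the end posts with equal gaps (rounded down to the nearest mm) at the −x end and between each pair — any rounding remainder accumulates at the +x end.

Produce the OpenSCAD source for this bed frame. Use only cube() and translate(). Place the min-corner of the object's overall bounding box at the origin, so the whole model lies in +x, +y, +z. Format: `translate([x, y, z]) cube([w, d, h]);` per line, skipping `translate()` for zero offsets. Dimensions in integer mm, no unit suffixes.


cube([60, 60, 509]);
translate([0, 1105, 0]) cube([60, 60, 509]);
translate([1995, 0, 0]) cube([60, 60, 509]);
translate([1995, 1105, 0]) cube([60, 60, 509]);
translate([60, 0, 238]) cube([1935, 26, 144]);
translate([60, 1139, 238]) cube([1935, 26, 144]);
translate([0, 60, 238]) cube([26, 1045, 144]);
translate([2029, 60, 238]) cube([26, 1045, 144]);
translate([93, 0, 382]) cube([85, 1165, 20]);
translate([211, 0, 382]) cube([85, 1165, 20]);
translate([329, 0, 382]) cube([85, 1165, 20]);
translate([447, 0, 382]) cube([85, 1165, 20]);
translate([565, 0, 382]) cube([85, 1165, 20]);
translate([683, 0, 382]) cube([85, 1165, 20]);
translate([801, 0, 382]) cube([85, 1165, 20]);
translate([919, 0, 382]) cube([85, 1165, 20]);
translate([1037, 0, 382]) cube([85, 1165, 20]);
translate([1155, 0, 382]) cube([85, 1165, 20]);
translate([1273, 0, 382]) cube([85, 1165, 20]);
translate([1391, 0, 382]) cube([85, 1165, 20]);
translate([1509, 0, 382]) cube([85, 1165, 20]);
translate([1627, 0, 382]) cube([85, 1165, 20]);
translate([1745, 0, 382]) cube([85, 1165, 20]);
translate([1863, 0, 382]) cube([85, 1165, 20]);


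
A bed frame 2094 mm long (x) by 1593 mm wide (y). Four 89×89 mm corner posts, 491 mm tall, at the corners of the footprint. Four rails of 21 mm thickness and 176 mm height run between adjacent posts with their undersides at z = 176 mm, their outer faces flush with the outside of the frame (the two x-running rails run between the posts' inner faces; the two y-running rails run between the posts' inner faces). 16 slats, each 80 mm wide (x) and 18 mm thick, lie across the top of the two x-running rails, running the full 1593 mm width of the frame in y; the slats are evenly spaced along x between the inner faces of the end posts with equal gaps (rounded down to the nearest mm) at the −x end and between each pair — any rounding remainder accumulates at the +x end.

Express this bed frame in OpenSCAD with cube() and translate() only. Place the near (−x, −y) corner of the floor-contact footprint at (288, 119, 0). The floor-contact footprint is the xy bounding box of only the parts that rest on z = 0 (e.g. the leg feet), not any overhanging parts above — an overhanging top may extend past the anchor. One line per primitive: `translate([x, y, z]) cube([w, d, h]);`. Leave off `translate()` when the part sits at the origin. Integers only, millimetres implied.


translate([288, 119, 0]) cube([89, 89, 491]);
translate([288, 1623, 0]) cube([89, 89, 491]);
translate([2293, 119, 0]) cube([89, 89, 491]);
translate([2293, 1623, 0]) cube([89, 89, 491]);
translate([377, 119, 176]) cube([1916, 21, 176]);
translate([377, 1691, 176]) cube([1916, 21, 176]);
translate([288, 208, 176]) cube([21, 1415, 176]);
translate([2361, 208, 176]) cube([21, 1415, 176]);
translate([414, 119, 352]) cube([80, 1593, 18]);
translate([531, 119, 352]) cube([80, 1593, 18]);
translate([648, 119, 352]) cube([80, 1593, 18]);
translate([765, 119, 352]) cube([80, 1593, 18]);
translate([882, 119, 352]) cube([80, 1593, 18]);
translate([999, 119, 352]) cube([80, 1593, 18]);
translate([1116, 119, 352]) cube([80, 1593, 18]);
translate([1233, 119, 352]) cube([80, 1593, 18]);
translate([1350, 119, 352]) cube([80, 1593, 18]);
translate([1467, 119, 352]) cube([80, 1593, 18]);
translate([1584, 119, 352]) cube([80, 1593, 18]);
translate([1701, 119, 352]) cube([80, 1593, 18]);
translate([1818, 119, 352]) cube([80, 1593, 18]);
translate([1935, 119, 352]) cube([80, 1593, 18]);
translate([2052, 119, 352]) cube([80, 1593, 18]);
translate([2169, 119, 352]) cube([80, 1593, 18]);


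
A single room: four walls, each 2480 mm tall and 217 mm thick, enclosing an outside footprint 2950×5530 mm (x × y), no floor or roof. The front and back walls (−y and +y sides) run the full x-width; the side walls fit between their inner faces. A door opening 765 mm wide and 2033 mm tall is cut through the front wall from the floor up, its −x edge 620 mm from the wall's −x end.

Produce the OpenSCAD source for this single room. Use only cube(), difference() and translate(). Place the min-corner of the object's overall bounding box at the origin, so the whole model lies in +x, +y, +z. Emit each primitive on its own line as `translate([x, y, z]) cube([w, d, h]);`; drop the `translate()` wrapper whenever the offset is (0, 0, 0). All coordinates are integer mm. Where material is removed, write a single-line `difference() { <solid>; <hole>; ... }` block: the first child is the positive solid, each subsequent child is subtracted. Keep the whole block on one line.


difference() { cube([2950, 217, 2480]); translate([620, 0, 0]) cube([765, 217, 2033]); }
translate([0, 5313, 0]) cube([2950, 217, 2480]);
translate([0, 217, 0]) cube([217, 5096, 2480]);
translate([2733, 217, 0]) cube([217, 5096, 2480]);


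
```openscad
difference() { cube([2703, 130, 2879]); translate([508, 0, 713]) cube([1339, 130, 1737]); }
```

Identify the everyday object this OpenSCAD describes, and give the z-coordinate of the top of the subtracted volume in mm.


A wall with a window opening. The window head height is 2450 mm.

A wall with a rectangular opening subtracted — a window. Sill at z = 713, opening 1737 mm tall, so the head is at 713 + 1737 = 2450 mm.


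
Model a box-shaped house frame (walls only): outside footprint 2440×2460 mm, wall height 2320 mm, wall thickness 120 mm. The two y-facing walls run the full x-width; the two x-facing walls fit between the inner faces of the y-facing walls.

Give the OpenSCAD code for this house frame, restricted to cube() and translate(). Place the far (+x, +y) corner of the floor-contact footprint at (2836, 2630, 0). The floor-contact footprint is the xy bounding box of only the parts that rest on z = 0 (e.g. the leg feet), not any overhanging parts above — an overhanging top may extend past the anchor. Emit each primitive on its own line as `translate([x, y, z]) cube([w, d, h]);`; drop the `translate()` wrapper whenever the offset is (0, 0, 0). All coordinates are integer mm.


translate([396, 170, 0]) cube([2440, 120, 2320]);
translate([396, 2510, 0]) cube([2440, 120, 2320]);
translate([396, 290, 0]) cube([120, 2220, 2320]);
translate([2716, 290, 0]) cube([120, 2220, 2320]);


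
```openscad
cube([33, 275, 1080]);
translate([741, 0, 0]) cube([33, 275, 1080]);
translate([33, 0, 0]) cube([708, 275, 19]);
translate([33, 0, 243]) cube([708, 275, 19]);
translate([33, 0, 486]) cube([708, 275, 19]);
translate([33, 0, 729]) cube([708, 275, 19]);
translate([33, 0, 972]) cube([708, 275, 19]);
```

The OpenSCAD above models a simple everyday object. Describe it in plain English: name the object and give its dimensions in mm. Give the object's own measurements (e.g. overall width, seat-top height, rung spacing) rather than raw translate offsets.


An open bookshelf. Two side panels, each 33 mm thick, 275 mm deep and 1080 mm tall, stand 774 mm apart (outside-to-outside). Between them sit 5 shelves, each 19 mm thick and 275 mm deep, spanning the full gap between the sides. The bottom shelf rests on the floor (its underside at z = 0) and the clear gap between one shelf's top and the next shelf's underside is 224 mm.


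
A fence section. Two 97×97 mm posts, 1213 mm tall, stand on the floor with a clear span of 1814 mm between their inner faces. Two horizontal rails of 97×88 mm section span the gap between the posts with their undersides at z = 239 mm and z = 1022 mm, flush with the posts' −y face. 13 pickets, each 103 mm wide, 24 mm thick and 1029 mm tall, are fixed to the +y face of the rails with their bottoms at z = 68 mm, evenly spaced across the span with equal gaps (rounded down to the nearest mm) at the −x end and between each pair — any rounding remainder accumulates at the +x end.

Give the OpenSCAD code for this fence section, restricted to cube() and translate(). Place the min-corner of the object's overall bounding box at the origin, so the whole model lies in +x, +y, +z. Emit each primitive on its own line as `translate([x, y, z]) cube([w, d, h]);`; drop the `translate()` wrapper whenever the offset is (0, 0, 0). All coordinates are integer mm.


cube([97, 97, 1213]);
translate([1911, 0, 0]) cube([97, 97, 1213]);
translate([97, 0, 239]) cube([1814, 97, 88]);
translate([97, 0, 1022]) cube([1814, 97, 88]);
translate([130, 97, 68]) cube([103, 24, 1029]);
translate([266, 97, 68]) cube([103, 24, 1029]);
translate([402, 97, 68]) cube([103, 24, 1029]);
translate([538, 97, 68]) cube([103, 24, 1029]);
translate([674, 97, 68]) cube([103, 24, 1029]);
translate([810, 97, 68]) cube([103, 24, 1029]);
translate([946, 97, 68]) cube([103, 24, 1029]);
translate([1082, 97, 68]) cube([103, 24, 1029]);
translate([1218, 97, 68]) cube([103, 24, 1029]);
translate([1354, 97, 68]) cube([103, 24, 1029]);
translate([1490, 97, 68]) cube([103, 24, 1029]);
translate([1626, 97, 68]) cube([103, 24, 1029]);
translate([1762, 97, 68]) cube([103, 24, 1029]);


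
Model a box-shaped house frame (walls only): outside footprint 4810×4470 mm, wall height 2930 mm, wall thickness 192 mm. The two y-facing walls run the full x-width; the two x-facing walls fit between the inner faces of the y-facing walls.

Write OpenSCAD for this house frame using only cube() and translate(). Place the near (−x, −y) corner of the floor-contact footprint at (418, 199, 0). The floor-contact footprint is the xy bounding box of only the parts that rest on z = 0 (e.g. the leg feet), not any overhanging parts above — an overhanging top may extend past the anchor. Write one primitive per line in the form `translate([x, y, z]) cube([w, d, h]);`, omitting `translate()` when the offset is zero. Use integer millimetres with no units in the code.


translate([418, 199, 0]) cube([4810, 192, 2930]);
translate([418, 4477, 0]) cube([4810, 192, 2930]);
translate([418, 391, 0]) cube([192, 4086, 2930]);
translate([5036, 391, 0]) cube([192, 4086, 2930]);


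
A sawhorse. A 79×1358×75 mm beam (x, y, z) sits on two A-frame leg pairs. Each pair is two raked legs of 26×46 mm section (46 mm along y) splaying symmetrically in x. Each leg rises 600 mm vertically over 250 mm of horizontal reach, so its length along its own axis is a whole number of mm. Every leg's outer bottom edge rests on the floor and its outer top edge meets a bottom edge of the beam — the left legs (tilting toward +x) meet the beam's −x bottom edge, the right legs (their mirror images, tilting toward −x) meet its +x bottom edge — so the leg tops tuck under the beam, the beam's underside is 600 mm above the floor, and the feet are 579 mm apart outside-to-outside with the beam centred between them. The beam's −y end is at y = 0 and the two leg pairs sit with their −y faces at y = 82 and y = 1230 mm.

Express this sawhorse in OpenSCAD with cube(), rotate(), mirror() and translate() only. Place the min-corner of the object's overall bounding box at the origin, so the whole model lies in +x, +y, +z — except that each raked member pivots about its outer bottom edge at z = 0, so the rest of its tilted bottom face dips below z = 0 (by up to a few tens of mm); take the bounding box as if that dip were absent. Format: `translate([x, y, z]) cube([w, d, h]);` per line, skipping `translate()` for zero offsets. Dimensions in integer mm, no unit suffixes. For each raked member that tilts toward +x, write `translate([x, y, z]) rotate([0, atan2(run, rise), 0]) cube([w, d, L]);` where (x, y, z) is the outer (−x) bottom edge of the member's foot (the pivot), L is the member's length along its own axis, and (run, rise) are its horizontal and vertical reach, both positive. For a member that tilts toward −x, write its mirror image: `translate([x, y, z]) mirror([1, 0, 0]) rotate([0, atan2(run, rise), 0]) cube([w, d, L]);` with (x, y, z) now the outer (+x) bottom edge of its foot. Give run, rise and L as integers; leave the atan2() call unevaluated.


translate([250, 0, 600]) cube([79, 1358, 75]);
translate([0, 82, 0]) rotate([0, atan2(250, 600), 0]) cube([26, 46, 650]);
translate([579, 82, 0]) mirror([1, 0, 0]) rotate([0, atan2(250, 600), 0]) cube([26, 46, 650]);
translate([0, 1230, 0]) rotate([0, atan2(250, 600), 0]) cube([26, 46, 650]);
translate([579, 1230, 0]) mirror([1, 0, 0]) rotate([0, atan2(250, 600), 0]) cube([26, 46, 650]);


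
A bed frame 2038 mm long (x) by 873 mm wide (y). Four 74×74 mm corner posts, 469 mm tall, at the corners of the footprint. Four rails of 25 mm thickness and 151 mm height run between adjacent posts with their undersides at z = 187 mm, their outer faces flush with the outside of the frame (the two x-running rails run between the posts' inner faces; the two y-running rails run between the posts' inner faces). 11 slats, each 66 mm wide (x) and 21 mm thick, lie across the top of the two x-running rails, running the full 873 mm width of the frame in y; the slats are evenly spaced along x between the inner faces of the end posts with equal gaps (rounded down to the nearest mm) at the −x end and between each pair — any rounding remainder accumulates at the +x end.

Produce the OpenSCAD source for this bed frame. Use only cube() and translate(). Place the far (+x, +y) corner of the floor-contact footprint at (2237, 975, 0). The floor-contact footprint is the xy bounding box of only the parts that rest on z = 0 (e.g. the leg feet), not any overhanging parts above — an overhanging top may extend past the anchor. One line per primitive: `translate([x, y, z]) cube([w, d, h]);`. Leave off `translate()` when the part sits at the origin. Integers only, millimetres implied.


translate([199, 102, 0]) cube([74, 74, 469]);
translate([199, 901, 0]) cube([74, 74, 469]);
translate([2163, 102, 0]) cube([74, 74, 469]);
translate([2163, 901, 0]) cube([74, 74, 469]);
translate([273, 102, 187]) cube([1890, 25, 151]);
translate([273, 950, 187]) cube([1890, 25, 151]);
translate([199, 176, 187]) cube([25, 725, 151]);
translate([2212, 176, 187]) cube([25, 725, 151]);
translate([370, 102, 338]) cube([66, 873, 21]);
translate([533, 102, 338]) cube([66, 873, 21]);
translate([696, 102, 338]) cube([66, 873, 21]);
translate([859, 102, 338]) cube([66, 873, 21]);
translate([1022, 102, 338]) cube([66, 873, 21]);
translate([1185, 102, 338]) cube([66, 873, 21]);
translate([1348, 102, 338]) cube([66, 873, 21]);
translate([1511, 102, 338]) cube([66, 873, 21]);
translate([1674, 102, 338]) cube([66, 873, 21]);
translate([1837, 102, 338]) cube([66, 873, 21]);
translate([2000, 102, 338]) cube([66, 873, 21]);


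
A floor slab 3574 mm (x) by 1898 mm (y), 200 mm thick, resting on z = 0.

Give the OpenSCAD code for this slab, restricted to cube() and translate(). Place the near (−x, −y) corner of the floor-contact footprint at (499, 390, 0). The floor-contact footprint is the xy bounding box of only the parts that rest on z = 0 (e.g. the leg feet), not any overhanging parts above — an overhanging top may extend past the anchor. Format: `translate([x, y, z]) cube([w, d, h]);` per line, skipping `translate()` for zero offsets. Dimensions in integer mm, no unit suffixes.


translate([499, 390, 0]) cube([3574, 1898, 200]);


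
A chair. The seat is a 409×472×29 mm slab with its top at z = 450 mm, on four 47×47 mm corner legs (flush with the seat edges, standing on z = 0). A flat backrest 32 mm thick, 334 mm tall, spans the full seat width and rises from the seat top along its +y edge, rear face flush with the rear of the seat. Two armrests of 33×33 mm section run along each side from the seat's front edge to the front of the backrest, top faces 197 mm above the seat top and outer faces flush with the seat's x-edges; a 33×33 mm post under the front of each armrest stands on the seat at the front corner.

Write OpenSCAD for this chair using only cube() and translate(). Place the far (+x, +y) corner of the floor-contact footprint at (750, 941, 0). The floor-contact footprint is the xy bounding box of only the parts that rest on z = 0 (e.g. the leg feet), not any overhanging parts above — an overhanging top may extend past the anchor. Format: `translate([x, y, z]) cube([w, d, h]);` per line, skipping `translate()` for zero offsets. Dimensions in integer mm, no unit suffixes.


translate([341, 469, 421]) cube([409, 472, 29]);
translate([341, 469, 0]) cube([47, 47, 421]);
translate([703, 469, 0]) cube([47, 47, 421]);
translate([341, 894, 0]) cube([47, 47, 421]);
translate([703, 894, 0]) cube([47, 47, 421]);
translate([341, 909, 450]) cube([409, 32, 334]);
translate([341, 469, 614]) cube([33, 440, 33]);
translate([717, 469, 614]) cube([33, 440, 33]);
translate([341, 469, 450]) cube([33, 33, 164]);
translate([717, 469, 450]) cube([33, 33, 164]);


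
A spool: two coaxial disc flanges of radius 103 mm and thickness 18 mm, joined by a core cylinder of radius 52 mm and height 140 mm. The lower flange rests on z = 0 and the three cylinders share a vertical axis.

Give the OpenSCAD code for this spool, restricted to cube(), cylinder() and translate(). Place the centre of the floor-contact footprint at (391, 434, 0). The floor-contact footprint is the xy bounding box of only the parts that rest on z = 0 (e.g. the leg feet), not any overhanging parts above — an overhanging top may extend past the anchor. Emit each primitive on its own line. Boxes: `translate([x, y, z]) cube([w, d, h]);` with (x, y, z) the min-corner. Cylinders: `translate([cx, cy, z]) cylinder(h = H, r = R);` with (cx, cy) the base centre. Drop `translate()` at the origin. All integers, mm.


translate([391, 434, 0]) cylinder(h = 18, r = 103);
translate([391, 434, 18]) cylinder(h = 140, r = 52);
translate([391, 434, 158]) cylinder(h = 18, r = 103);
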